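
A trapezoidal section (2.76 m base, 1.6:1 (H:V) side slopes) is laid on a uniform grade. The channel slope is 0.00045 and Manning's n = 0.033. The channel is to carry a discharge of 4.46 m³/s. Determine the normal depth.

Manning's equation rearranged: A R^(2/3) = nQ / (1·√S) = 0.033 × 4.46 / (√0.00045) = 6.938.
Trying y = 1.69 m: A R^(2/3) = 9.299 — high.
Trying y = 1.46 m: A R^(2/3) = 6.934 — matches.

y_n = 1.46 m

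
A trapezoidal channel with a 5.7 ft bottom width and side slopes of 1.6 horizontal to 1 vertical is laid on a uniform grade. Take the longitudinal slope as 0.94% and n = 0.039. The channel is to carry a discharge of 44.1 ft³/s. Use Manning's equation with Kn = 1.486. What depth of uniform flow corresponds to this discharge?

y_n = 1.45 ft

Manning's equation rearranged: A R^(2/3) = nQ / (1.486·√S) = 0.039 × 44.1 / (1.486 × √0.0094) = 11.94.
Try y = 1.72 ft: A R^(2/3) = 16.35 — high.
Try y = 1.05 ft: A R^(2/3) = 6.689 — low.
Try y = 1.45 ft: A R^(2/3) = 11.94 — ≈ 11.94.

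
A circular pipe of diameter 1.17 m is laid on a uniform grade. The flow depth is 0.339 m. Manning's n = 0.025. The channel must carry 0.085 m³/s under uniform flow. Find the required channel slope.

For a circular section of diameter D = 1.17 m at depth y = 0.339 m, the central angle is θ = 2 arccos(1 − 2y/D) = 2.274 rad. Then A = (D²/8)(θ − sin θ) = 0.2585 m² and P = Dθ/2 = 1.33 m.
Hydraulic radius R = A/P = 0.2585/1.33 = 0.1943 m.
From Manning's equation, S = [nQ / (1 A R^(2/3))]² = [0.025 × 0.085 / (1 × 0.2585 × 0.1943^(2/3))]² = 0.0006.

S = 0.0006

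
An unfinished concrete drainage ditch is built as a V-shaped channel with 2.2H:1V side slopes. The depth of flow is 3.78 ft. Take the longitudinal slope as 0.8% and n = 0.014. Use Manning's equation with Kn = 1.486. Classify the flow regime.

For a triangular section with side slope z = 2.2: A = zy² = 2.2×3.78² = 31.43 ft²; P = 2y√(1+z²) = 2×3.78×2.417 = 18.27 ft.
Hydraulic radius R = A/P = 31.43/18.27 = 1.721 ft.
V = (1.486/n) R^(2/3) √S = (1.486/0.014) × 1.721^(2/3) × √0.008 = 13.63 ft/s. Hydraulic depth D_h = A/T = 31.43/16.63 = 1.89 ft.
Froude number Fr = V/√(g·D_h) = 13.63/√(32.2×1.89) = 1.75, which is greater than 1, so the flow is supercritical.

supercritical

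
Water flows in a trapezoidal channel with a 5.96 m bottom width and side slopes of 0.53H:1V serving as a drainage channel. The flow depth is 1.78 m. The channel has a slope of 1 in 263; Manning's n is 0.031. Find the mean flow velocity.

V = 2.28 m/s

With bottom width b = 5.96 m and side slope z = 0.53: A = (b + zy)y = (5.96 + 0.53×1.78)×1.78 = 12.29 m²; P = b + 2y√(1+z²) = 5.96 + 2×1.78×1.132 = 9.989 m.
Hydraulic radius R = A/P = 12.29/9.989 = 1.23 m.
From Manning's equation, V = (1/n) R^(2/3) S^(1/2) = (1/0.031) × 1.23^(2/3) × 0.003802^(1/2) = 2.28 m/s.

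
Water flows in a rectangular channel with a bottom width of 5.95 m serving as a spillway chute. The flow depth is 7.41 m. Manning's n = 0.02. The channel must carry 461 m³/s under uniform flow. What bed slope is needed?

S = 0.016

Flow area A = b·y = 5.95 × 7.41 = 44.09 m². Wetted perimeter P = b + 2y = 5.95 + 2×7.41 = 20.77 m.
Hydraulic radius R = A/P = 44.09/20.77 = 2.123 m.
From Manning's equation, S = [nQ / (1 A R^(2/3))]² = [0.02 × 461 / (1 × 44.09 × 2.123^(2/3))]² = 0.016.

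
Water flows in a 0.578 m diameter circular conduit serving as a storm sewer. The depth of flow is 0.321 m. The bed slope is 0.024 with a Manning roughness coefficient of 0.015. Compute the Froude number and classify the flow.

For a circular section of diameter D = 0.578 m at depth y = 0.321 m, the central angle is θ = 2 arccos(1 − 2y/D) = 3.364 rad. Then A = (D²/8)(θ − sin θ) = 0.1497 m² and P = Dθ/2 = 0.9721 m.
Hydraulic radius R = A/P = 0.1497/0.9721 = 0.154 m.
V = (1/n) R^(2/3) √S = (1/0.015) × 0.154^(2/3) × √0.024 = 2.967 m/s. Hydraulic depth D_h = A/T = 0.1497/0.5744 = 0.2605 m.
Froude number Fr = V/√(g·D_h) = 2.967/√(9.81×0.2605) = 1.86, which is greater than 1, so the flow is supercritical.

supercritical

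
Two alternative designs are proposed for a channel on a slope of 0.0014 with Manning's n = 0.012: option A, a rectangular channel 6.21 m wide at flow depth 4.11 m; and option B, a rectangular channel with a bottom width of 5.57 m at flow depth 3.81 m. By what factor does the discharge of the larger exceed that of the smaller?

1.28

Channel A: Flow area A = b·y = 6.21 × 4.11 = 25.52 m². Wetted perimeter P = b + 2y = 6.21 + 2×4.11 = 14.43 m. Hydraulic radius R = A/P = 25.52/14.43 = 1.769 m. Q_A = (1/0.012)·25.52·1.769^(2/3)·√0.0014 = 116.4 m³/s.
Channel B: Flow area A = b·y = 5.57 × 3.81 = 21.22 m². Wetted perimeter P = b + 2y = 5.57 + 2×3.81 = 13.19 m. Hydraulic radius R = A/P = 21.22/13.19 = 1.609 m. Q_B = (1/0.012)·21.22·1.609^(2/3)·√0.0014 = 90.86 m³/s.
The larger discharge is 116.4 m³/s and the smaller is 90.86 m³/s; the ratio is 1.28.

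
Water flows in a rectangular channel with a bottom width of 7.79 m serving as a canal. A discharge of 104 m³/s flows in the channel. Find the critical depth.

For a rectangular channel, critical depth y_c = (q²/g)^(1/3) where q = Q/b = 104/7.79 = 13.35 m²/s.
So y_c = (13.35²/9.81)^(1/3) = 2.63 m.

y_c = 2.63 m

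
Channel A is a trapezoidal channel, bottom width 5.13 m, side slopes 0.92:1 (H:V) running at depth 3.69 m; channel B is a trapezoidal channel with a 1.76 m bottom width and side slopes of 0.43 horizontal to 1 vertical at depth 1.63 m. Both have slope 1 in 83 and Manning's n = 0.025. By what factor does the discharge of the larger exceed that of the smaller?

15.4

Channel A: With bottom width b = 5.13 m and side slope z = 0.92: A = (b + zy)y = (5.13 + 0.92×3.69)×3.69 = 31.46 m²; P = b + 2y√(1+z²) = 5.13 + 2×3.69×1.359 = 15.16 m. Hydraulic radius R = A/P = 31.46/15.16 = 2.075 m. Q_A = (1/0.025)·31.46·2.075^(2/3)·√0.01205 = 224.7 m³/s.
Channel B: With bottom width b = 1.76 m and side slope z = 0.43: A = (b + zy)y = (1.76 + 0.43×1.63)×1.63 = 4.011 m²; P = b + 2y√(1+z²) = 1.76 + 2×1.63×1.089 = 5.309 m. Hydraulic radius R = A/P = 4.011/5.309 = 0.7556 m. Q_B = (1/0.025)·4.011·0.7556^(2/3)·√0.01205 = 14.61 m³/s.
The larger discharge is 224.7 m³/s and the smaller is 14.61 m³/s; the ratio is 15.4.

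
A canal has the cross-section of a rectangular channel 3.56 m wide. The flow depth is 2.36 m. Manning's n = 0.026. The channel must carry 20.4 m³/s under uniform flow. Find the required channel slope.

Flow area A = b·y = 3.56 × 2.36 = 8.402 m². Wetted perimeter P = b + 2y = 3.56 + 2×2.36 = 8.28 m.
Hydraulic radius R = A/P = 8.402/8.28 = 1.015 m.
From Manning's equation, S = [nQ / (1 A R^(2/3))]² = [0.026 × 20.4 / (1 × 8.402 × 1.015^(2/3))]² = 0.00391.

S = 0.00391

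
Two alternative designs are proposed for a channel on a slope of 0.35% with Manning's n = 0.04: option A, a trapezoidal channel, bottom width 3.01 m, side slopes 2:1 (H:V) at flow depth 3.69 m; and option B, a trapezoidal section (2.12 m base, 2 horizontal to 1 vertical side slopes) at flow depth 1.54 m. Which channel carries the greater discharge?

channel A

Channel A: With bottom width b = 3.01 m and side slope z = 2: A = (b + zy)y = (3.01 + 2×3.69)×3.69 = 38.34 m²; P = b + 2y√(1+z²) = 3.01 + 2×3.69×2.236 = 19.51 m. Hydraulic radius R = A/P = 38.34/19.51 = 1.965 m. Q_A = (1/0.04)·38.34·1.965^(2/3)·√0.0035 = 88.96 m³/s.
Channel B: With bottom width b = 2.12 m and side slope z = 2: A = (b + zy)y = (2.12 + 2×1.54)×1.54 = 8.008 m²; P = b + 2y√(1+z²) = 2.12 + 2×1.54×2.236 = 9.007 m. Hydraulic radius R = A/P = 8.008/9.007 = 0.8891 m. Q_B = (1/0.04)·8.008·0.8891^(2/3)·√0.0035 = 10.95 m³/s.
Q_A = 88.96 m³/s vs Q_B = 10.95 m³/s, so channel A carries more.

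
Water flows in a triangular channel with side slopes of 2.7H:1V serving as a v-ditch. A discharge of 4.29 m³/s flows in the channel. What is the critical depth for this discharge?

At critical depth, Q² T / (g A³) = 1, i.e. A³/T = Q²/g = 4.29²/9.81 = 1.876.
Try y = 1.1 m: A³/T = 5.87 — high.
Try y = 0.62 m: A³/T = 0.3339 — low.
Try y = 0.876 m: A³/T = 1.88 — ≈ 1.876.

y_c = 0.876 m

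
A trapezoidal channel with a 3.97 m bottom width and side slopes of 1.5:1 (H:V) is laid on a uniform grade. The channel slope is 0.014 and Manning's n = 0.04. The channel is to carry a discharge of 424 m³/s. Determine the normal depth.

Manning's equation rearranged: A R^(2/3) = nQ / (1·√S) = 0.04 × 424 / (√0.014) = 143.3.
Trying y = 4.06 m: A R^(2/3) = 68.98 — short.
Trying y = 6.27 m: A R^(2/3) = 180.4 — over.
Trying y = 5.66 m: A R^(2/3) = 143.2 — matches.

y_n = 5.66 m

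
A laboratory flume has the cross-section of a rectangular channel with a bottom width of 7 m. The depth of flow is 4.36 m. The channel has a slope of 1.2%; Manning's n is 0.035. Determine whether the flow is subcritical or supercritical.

Flow area A = b·y = 7 × 4.36 = 30.52 m². Wetted perimeter P = b + 2y = 7 + 2×4.36 = 15.72 m.
Hydraulic radius R = A/P = 30.52/15.72 = 1.941 m.
V = (1/n) R^(2/3) √S = (1/0.035) × 1.941^(2/3) × √0.012 = 4.871 m/s. Hydraulic depth D_h = A/T = 30.52/7 = 4.36 m.
Froude number Fr = V/√(g·D_h) = 4.871/√(9.81×4.36) = 0.745, which is less than 1, so the flow is subcritical.

subcritical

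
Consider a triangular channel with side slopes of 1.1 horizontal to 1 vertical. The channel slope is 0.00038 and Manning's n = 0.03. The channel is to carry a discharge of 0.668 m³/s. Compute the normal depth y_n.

y_n = 1.25 m

Manning's equation rearranged: A R^(2/3) = nQ / (1·√S) = 0.03 × 0.668 / (√0.00038) = 1.028.
Try y = 0.853 m: A R^(2/3) = 0.371 — too small.
Try y = 1.6 m: A R^(2/3) = 1.985 — too large.
Try y = 1.25 m: A R^(2/3) = 1.028 — matches.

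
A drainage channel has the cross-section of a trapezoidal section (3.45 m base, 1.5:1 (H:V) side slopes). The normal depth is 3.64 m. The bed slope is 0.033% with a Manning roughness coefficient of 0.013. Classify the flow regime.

With bottom width b = 3.45 m and side slope z = 1.5: A = (b + zy)y = (3.45 + 1.5×3.64)×3.64 = 32.43 m²; P = b + 2y√(1+z²) = 3.45 + 2×3.64×1.803 = 16.57 m.
Hydraulic radius R = A/P = 32.43/16.57 = 1.957 m.
V = (1/n) R^(2/3) √S = (1/0.013) × 1.957^(2/3) × √0.00033 = 2.186 m/s. Hydraulic depth D_h = A/T = 32.43/14.37 = 2.257 m.
Froude number Fr = V/√(g·D_h) = 2.186/√(9.81×2.257) = 0.465, which is less than 1, so the flow is subcritical.

subcritical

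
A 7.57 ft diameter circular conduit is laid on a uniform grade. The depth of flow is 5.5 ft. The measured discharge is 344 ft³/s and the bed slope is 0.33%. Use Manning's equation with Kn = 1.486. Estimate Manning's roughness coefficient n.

n = 0.015

For a circular section of diameter D = 7.57 ft at depth y = 5.5 ft, the central angle is θ = 2 arccos(1 − 2y/D) = 4.082 rad. Then A = (D²/8)(θ − sin θ) = 35.03 ft² and P = Dθ/2 = 15.45 ft.
Hydraulic radius R = A/P = 35.03/15.45 = 2.267 ft.
Rearranging Manning's equation: n = (1.486/Q) A R^(2/3) S^(1/2) = (1.486/344) × 35.03 × 2.267^(2/3) × √0.0033 = 0.015.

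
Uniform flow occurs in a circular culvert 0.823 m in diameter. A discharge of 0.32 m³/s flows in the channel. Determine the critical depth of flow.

At critical depth, Q² T / (g A³) = 1, i.e. A³/T = Q²/g = 0.32²/9.81 = 0.01044.
Trying y = 0.277 m: A³/T = 0.005004 — too small.
Trying y = 0.409 m: A³/T = 0.02234 — too large.
Trying y = 0.335 m: A³/T = 0.0104 — ≈ 0.01044.

y_c = 0.335 m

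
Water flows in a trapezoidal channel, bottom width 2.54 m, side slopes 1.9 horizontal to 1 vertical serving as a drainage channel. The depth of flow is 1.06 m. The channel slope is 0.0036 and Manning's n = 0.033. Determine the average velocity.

V = 1.41 m/s

With bottom width b = 2.54 m and side slope z = 1.9: A = (b + zy)y = (2.54 + 1.9×1.06)×1.06 = 4.827 m²; P = b + 2y√(1+z²) = 2.54 + 2×1.06×2.147 = 7.092 m.
Hydraulic radius R = A/P = 4.827/7.092 = 0.6807 m.
From Manning's equation, V = (1/n) R^(2/3) S^(1/2) = (1/0.033) × 0.6807^(2/3) × 0.0036^(1/2) = 1.41 m/s.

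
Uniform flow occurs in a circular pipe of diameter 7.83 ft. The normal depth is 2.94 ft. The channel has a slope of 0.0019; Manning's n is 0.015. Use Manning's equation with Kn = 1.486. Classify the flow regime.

For a circular section of diameter D = 7.83 ft at depth y = 2.94 ft, the central angle is θ = 2 arccos(1 − 2y/D) = 2.638 rad. Then A = (D²/8)(θ − sin θ) = 16.52 ft² and P = Dθ/2 = 10.33 ft.
Hydraulic radius R = A/P = 16.52/10.33 = 1.6 ft.
V = (1.486/n) R^(2/3) √S = (1.486/0.015) × 1.6^(2/3) × √0.0019 = 5.906 ft/s. Hydraulic depth D_h = A/T = 16.52/7.583 = 2.179 ft.
Froude number Fr = V/√(g·D_h) = 5.906/√(32.2×2.179) = 0.705, which is less than 1, so the flow is subcritical.

subcritical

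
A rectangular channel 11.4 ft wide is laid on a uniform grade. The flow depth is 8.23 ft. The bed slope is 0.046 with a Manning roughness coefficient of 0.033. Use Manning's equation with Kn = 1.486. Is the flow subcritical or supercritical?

Flow area A = b·y = 11.4 × 8.23 = 93.82 ft². Wetted perimeter P = b + 2y = 11.4 + 2×8.23 = 27.86 ft.
Hydraulic radius R = A/P = 93.82/27.86 = 3.368 ft.
V = (1.486/n) R^(2/3) √S = (1.486/0.033) × 3.368^(2/3) × √0.046 = 21.7 ft/s. Hydraulic depth D_h = A/T = 93.82/11.4 = 8.23 ft.
Froude number Fr = V/√(g·D_h) = 21.7/√(32.2×8.23) = 1.33, which is greater than 1, so the flow is supercritical.

supercritical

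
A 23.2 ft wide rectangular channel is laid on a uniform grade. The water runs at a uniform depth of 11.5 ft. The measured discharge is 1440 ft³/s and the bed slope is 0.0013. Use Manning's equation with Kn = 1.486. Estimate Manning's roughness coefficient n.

Flow area A = b·y = 23.2 × 11.5 = 266.8 ft². Wetted perimeter P = b + 2y = 23.2 + 2×11.5 = 46.2 ft.
Hydraulic radius R = A/P = 266.8/46.2 = 5.775 ft.
Rearranging Manning's equation: n = (1.486/Q) A R^(2/3) S^(1/2) = (1.486/1440) × 266.8 × 5.775^(2/3) × √0.0013 = 0.032.

n = 0.032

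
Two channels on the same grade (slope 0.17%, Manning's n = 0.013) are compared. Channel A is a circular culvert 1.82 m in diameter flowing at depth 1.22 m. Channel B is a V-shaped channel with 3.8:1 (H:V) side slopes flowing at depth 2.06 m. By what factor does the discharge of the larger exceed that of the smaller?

13.2

Channel A: For a circular section of diameter D = 1.82 m at depth y = 1.22 m, the central angle is θ = 2 arccos(1 − 2y/D) = 3.837 rad. Then A = (D²/8)(θ − sin θ) = 1.854 m² and P = Dθ/2 = 3.492 m. Hydraulic radius R = A/P = 1.854/3.492 = 0.531 m. Q_A = (1/0.013)·1.854·0.531^(2/3)·√0.0017 = 3.855 m³/s.
Channel B: For a triangular section with side slope z = 3.8: A = zy² = 3.8×2.06² = 16.13 m²; P = 2y√(1+z²) = 2×2.06×3.929 = 16.19 m. Hydraulic radius R = A/P = 16.13/16.19 = 0.9961 m. Q_B = (1/0.013)·16.13·0.9961^(2/3)·√0.0017 = 51.01 m³/s.
The larger discharge is 51.01 m³/s and the smaller is 3.855 m³/s; the ratio is 13.2.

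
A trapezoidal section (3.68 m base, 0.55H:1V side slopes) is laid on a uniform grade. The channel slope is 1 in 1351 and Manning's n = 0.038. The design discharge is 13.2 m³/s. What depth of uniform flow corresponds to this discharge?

Manning's equation rearranged: A R^(2/3) = nQ / (1·√S) = 0.038 × 13.2 / (√0.0007402) = 18.44.
Try y = 2.05 m: A R^(2/3) = 11 — low.
Try y = 3.29 m: A R^(2/3) = 24.85 — high.
Try y = 2.77 m: A R^(2/3) = 18.39 — ≈ 18.44.

y_n = 2.77 m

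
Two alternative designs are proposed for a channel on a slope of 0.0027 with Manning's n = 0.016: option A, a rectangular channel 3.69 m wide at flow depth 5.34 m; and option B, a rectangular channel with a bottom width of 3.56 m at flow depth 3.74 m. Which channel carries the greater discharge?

Channel A: Flow area A = b·y = 3.69 × 5.34 = 19.7 m². Wetted perimeter P = b + 2y = 3.69 + 2×5.34 = 14.37 m. Hydraulic radius R = A/P = 19.7/14.37 = 1.371 m. Q_A = (1/0.016)·19.7·1.371^(2/3)·√0.0027 = 78.98 m³/s.
Channel B: Flow area A = b·y = 3.56 × 3.74 = 13.31 m². Wetted perimeter P = b + 2y = 3.56 + 2×3.74 = 11.04 m. Hydraulic radius R = A/P = 13.31/11.04 = 1.206 m. Q_B = (1/0.016)·13.31·1.206^(2/3)·√0.0027 = 48.99 m³/s.
Q_A = 78.98 m³/s vs Q_B = 48.99 m³/s, so channel A carries more.

channel A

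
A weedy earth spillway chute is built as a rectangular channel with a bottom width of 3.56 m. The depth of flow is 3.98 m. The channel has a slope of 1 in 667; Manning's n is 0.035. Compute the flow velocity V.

V = 1.27 m/s

Flow area A = b·y = 3.56 × 3.98 = 14.17 m². Wetted perimeter P = b + 2y = 3.56 + 2×3.98 = 11.52 m.
Hydraulic radius R = A/P = 14.17/11.52 = 1.23 m.
From Manning's equation, V = (1/n) R^(2/3) S^(1/2) = (1/0.035) × 1.23^(2/3) × 0.001499^(1/2) = 1.27 m/s.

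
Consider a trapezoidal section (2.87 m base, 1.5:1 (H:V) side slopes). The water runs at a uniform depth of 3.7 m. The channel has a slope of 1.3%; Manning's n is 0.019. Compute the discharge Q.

Q = 289 m³/s

With bottom width b = 2.87 m and side slope z = 1.5: A = (b + zy)y = (2.87 + 1.5×3.7)×3.7 = 31.15 m²; P = b + 2y√(1+z²) = 2.87 + 2×3.7×1.803 = 16.21 m.
Hydraulic radius R = A/P = 31.15/16.21 = 1.922 m.
Manning's equation: Q = (1/n) A R^(2/3) S^(1/2) = (1/0.019) × 31.15 × 1.922^(2/3) × 0.013^(1/2) = 289 m³/s.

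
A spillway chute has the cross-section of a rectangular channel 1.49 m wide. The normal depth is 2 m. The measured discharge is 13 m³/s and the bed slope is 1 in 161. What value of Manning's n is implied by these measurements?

Flow area A = b·y = 1.49 × 2 = 2.98 m². Wetted perimeter P = b + 2y = 1.49 + 2×2 = 5.49 m.
Hydraulic radius R = A/P = 2.98/5.49 = 0.5428 m.
Rearranging Manning's equation: n = (1/Q) A R^(2/3) S^(1/2) = (1/13) × 2.98 × 0.5428^(2/3) × √0.006211 = 0.012.

n = 0.012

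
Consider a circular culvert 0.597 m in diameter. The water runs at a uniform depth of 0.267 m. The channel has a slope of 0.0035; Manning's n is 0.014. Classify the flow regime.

subcritical

For a circular section of diameter D = 0.597 m at depth y = 0.267 m, the central angle is θ = 2 arccos(1 − 2y/D) = 2.93 rad. Then A = (D²/8)(θ − sin θ) = 0.1212 m² and P = Dθ/2 = 0.8746 m.
Hydraulic radius R = A/P = 0.1212/0.8746 = 0.1386 m.
V = (1/n) R^(2/3) √S = (1/0.014) × 0.1386^(2/3) × √0.0035 = 1.132 m/s. Hydraulic depth D_h = A/T = 0.1212/0.5937 = 0.2041 m.
Froude number Fr = V/√(g·D_h) = 1.132/√(9.81×0.2041) = 0.8, which is less than 1, so the flow is subcritical.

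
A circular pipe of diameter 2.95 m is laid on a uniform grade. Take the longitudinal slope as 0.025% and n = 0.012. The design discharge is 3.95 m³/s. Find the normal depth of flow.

Manning's equation rearranged: A R^(2/3) = nQ / (1·√S) = 0.012 × 3.95 / (√0.00025) = 2.998.
At y = 1.79 m: A R^(2/3) = 3.813 — high.
At y = 1.24 m: A R^(2/3) = 2.057 — low.
At y = 1.54 m: A R^(2/3) = 2.999 — ≈ 2.998.

y_n = 1.54 m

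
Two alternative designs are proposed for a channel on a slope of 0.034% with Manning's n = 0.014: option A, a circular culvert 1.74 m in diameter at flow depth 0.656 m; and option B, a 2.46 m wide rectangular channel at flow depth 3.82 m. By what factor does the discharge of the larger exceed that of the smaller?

Channel A: For a circular section of diameter D = 1.74 m at depth y = 0.656 m, the central angle is θ = 2 arccos(1 − 2y/D) = 2.645 rad. Then A = (D²/8)(θ − sin θ) = 0.8204 m² and P = Dθ/2 = 2.301 m. Hydraulic radius R = A/P = 0.8204/2.301 = 0.3566 m. Q_A = (1/0.014)·0.8204·0.3566^(2/3)·√0.00034 = 0.5433 m³/s.
Channel B: Flow area A = b·y = 2.46 × 3.82 = 9.397 m². Wetted perimeter P = b + 2y = 2.46 + 2×3.82 = 10.1 m. Hydraulic radius R = A/P = 9.397/10.1 = 0.9304 m. Q_B = (1/0.014)·9.397·0.9304^(2/3)·√0.00034 = 11.8 m³/s.
The larger discharge is 11.8 m³/s and the smaller is 0.5433 m³/s; the ratio is 21.7.

21.7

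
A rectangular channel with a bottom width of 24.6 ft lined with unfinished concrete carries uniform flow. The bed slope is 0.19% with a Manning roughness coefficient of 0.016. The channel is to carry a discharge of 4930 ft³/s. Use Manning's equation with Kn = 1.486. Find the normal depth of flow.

y_n = 14.1 ft

Manning's equation rearranged: A R^(2/3) = nQ / (1.486·√S) = 0.016 × 4930 / (1.486 × √0.0019) = 1218.
Trying y = 15.7 ft: A R^(2/3) = 1399 — high.
Trying y = 9.9 ft: A R^(2/3) = 757.5 — low.
Trying y = 14.1 ft: A R^(2/3) = 1217 — ≈ 1218.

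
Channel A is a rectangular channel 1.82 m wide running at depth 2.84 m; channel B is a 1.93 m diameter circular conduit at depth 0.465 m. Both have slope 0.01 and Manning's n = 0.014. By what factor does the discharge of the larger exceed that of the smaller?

Channel A: Flow area A = b·y = 1.82 × 2.84 = 5.169 m². Wetted perimeter P = b + 2y = 1.82 + 2×2.84 = 7.5 m. Hydraulic radius R = A/P = 5.169/7.5 = 0.6892 m. Q_A = (1/0.014)·5.169·0.6892^(2/3)·√0.01 = 28.81 m³/s.
Channel B: For a circular section of diameter D = 1.93 m at depth y = 0.465 m, the central angle is θ = 2 arccos(1 − 2y/D) = 2.052 rad. Then A = (D²/8)(θ − sin θ) = 0.5429 m² and P = Dθ/2 = 1.98 m. Hydraulic radius R = A/P = 0.5429/1.98 = 0.2741 m. Q_B = (1/0.014)·0.5429·0.2741^(2/3)·√0.01 = 1.636 m³/s.
The larger discharge is 28.81 m³/s and the smaller is 1.636 m³/s; the ratio is 17.6.

17.6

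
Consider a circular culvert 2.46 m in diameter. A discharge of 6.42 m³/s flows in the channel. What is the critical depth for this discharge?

At critical depth, Q² T / (g A³) = 1, i.e. A³/T = Q²/g = 6.42²/9.81 = 4.201.
At y = 1.43 m: A³/T = 9.702 — over.
At y = 0.967 m: A³/T = 2.171 — short.
At y = 1.15 m: A³/T = 4.219 — ≈ 4.201.

y_c = 1.15 m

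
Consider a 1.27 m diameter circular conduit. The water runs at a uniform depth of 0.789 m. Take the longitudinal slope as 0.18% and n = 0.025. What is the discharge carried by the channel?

Q = 0.708 m³/s

For a circular section of diameter D = 1.27 m at depth y = 0.789 m, the central angle is θ = 2 arccos(1 − 2y/D) = 3.632 rad. Then A = (D²/8)(θ − sin θ) = 0.827 m² and P = Dθ/2 = 2.306 m.
Hydraulic radius R = A/P = 0.827/2.306 = 0.3586 m.
Manning's equation: Q = (1/n) A R^(2/3) S^(1/2) = (1/0.025) × 0.827 × 0.3586^(2/3) × 0.0018^(1/2) = 0.708 m³/s.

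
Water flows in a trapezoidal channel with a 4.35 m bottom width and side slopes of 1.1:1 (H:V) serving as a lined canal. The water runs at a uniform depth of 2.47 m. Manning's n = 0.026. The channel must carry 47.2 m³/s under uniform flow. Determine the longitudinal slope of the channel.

S = 0.0029

With bottom width b = 4.35 m and side slope z = 1.1: A = (b + zy)y = (4.35 + 1.1×2.47)×2.47 = 17.46 m²; P = b + 2y√(1+z²) = 4.35 + 2×2.47×1.487 = 11.69 m.
Hydraulic radius R = A/P = 17.46/11.69 = 1.493 m.
From Manning's equation, S = [nQ / (1 A R^(2/3))]² = [0.026 × 47.2 / (1 × 17.46 × 1.493^(2/3))]² = 0.0029.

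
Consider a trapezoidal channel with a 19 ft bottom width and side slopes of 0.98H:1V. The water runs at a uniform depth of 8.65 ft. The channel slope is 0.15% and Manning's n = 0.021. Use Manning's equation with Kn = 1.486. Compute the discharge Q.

With bottom width b = 19 ft and side slope z = 0.98: A = (b + zy)y = (19 + 0.98×8.65)×8.65 = 237.7 ft²; P = b + 2y√(1+z²) = 19 + 2×8.65×1.4 = 43.22 ft.
Hydraulic radius R = A/P = 237.7/43.22 = 5.499 ft.
Manning's equation: Q = (1.486/n) A R^(2/3) S^(1/2) = (1.486/0.021) × 237.7 × 5.499^(2/3) × 0.0015^(1/2) = 2030 ft³/s.

Q = 2030 ft³/s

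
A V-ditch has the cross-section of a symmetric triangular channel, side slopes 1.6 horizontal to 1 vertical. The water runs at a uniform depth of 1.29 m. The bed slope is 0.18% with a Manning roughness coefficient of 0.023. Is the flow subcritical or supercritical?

For a triangular section with side slope z = 1.6: A = zy² = 1.6×1.29² = 2.663 m²; P = 2y√(1+z²) = 2×1.29×1.887 = 4.868 m.
Hydraulic radius R = A/P = 2.663/4.868 = 0.547 m.
V = (1/n) R^(2/3) √S = (1/0.023) × 0.547^(2/3) × √0.0018 = 1.234 m/s. Hydraulic depth D_h = A/T = 2.663/4.128 = 0.645 m.
Froude number Fr = V/√(g·D_h) = 1.234/√(9.81×0.645) = 0.49, which is less than 1, so the flow is subcritical.

subcritical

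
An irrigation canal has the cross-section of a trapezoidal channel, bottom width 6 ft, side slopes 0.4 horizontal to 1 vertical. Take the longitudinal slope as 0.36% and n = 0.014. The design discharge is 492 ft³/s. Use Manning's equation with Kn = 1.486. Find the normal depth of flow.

Manning's equation rearranged: A R^(2/3) = nQ / (1.486·√S) = 0.014 × 492 / (1.486 × √0.0036) = 77.25.
Trying y = 6.18 ft: A R^(2/3) = 101.8 — too large.
Trying y = 4.06 ft: A R^(2/3) = 50.75 — too small.
Trying y = 5.24 ft: A R^(2/3) = 77.18 — matches.

y_n = 5.24 ft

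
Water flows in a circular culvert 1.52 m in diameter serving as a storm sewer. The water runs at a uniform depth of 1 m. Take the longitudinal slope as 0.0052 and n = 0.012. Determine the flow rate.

For a circular section of diameter D = 1.52 m at depth y = 1 m, the central angle is θ = 2 arccos(1 − 2y/D) = 3.784 rad. Then A = (D²/8)(θ − sin θ) = 1.266 m² and P = Dθ/2 = 2.876 m.
Hydraulic radius R = A/P = 1.266/2.876 = 0.4402 m.
Manning's equation: Q = (1/n) A R^(2/3) S^(1/2) = (1/0.012) × 1.266 × 0.4402^(2/3) × 0.0052^(1/2) = 4.4 m³/s.

Q = 4.4 m³/s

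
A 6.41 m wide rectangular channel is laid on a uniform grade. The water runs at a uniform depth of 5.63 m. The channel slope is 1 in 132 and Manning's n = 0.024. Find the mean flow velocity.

V = 5.84 m/s

Flow area A = b·y = 6.41 × 5.63 = 36.09 m². Wetted perimeter P = b + 2y = 6.41 + 2×5.63 = 17.67 m.
Hydraulic radius R = A/P = 36.09/17.67 = 2.042 m.
From Manning's equation, V = (1/n) R^(2/3) S^(1/2) = (1/0.024) × 2.042^(2/3) × 0.007576^(1/2) = 5.84 m/s.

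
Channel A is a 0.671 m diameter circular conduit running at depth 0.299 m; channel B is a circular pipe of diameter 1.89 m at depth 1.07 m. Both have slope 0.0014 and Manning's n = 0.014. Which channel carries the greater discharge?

channel B

Channel A: For a circular section of diameter D = 0.671 m at depth y = 0.299 m, the central angle is θ = 2 arccos(1 − 2y/D) = 2.924 rad. Then A = (D²/8)(θ − sin θ) = 0.1524 m² and P = Dθ/2 = 0.9809 m. Hydraulic radius R = A/P = 0.1524/0.9809 = 0.1553 m. Q_A = (1/0.014)·0.1524·0.1553^(2/3)·√0.0014 = 0.1177 m³/s.
Channel B: For a circular section of diameter D = 1.89 m at depth y = 1.07 m, the central angle is θ = 2 arccos(1 − 2y/D) = 3.407 rad. Then A = (D²/8)(θ − sin θ) = 1.638 m² and P = Dθ/2 = 3.22 m. Hydraulic radius R = A/P = 1.638/3.22 = 0.5089 m. Q_B = (1/0.014)·1.638·0.5089^(2/3)·√0.0014 = 2.791 m³/s.
Q_A = 0.1177 m³/s vs Q_B = 2.791 m³/s, so channel B carries more.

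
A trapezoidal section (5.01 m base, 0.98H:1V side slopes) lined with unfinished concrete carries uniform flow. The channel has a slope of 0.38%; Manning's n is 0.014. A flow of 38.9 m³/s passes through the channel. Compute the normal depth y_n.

Manning's equation rearranged: A R^(2/3) = nQ / (1·√S) = 0.014 × 38.9 / (√0.0038) = 8.835.
At y = 1.54 m: A R^(2/3) = 10.55 — too large.
At y = 1.39 m: A R^(2/3) = 8.827 — matches.

y_n = 1.39 m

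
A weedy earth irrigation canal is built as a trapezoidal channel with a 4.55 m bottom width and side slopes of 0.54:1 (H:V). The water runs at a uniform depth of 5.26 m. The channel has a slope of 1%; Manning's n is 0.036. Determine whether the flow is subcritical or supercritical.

subcritical

With bottom width b = 4.55 m and side slope z = 0.54: A = (b + zy)y = (4.55 + 0.54×5.26)×5.26 = 38.87 m²; P = b + 2y√(1+z²) = 4.55 + 2×5.26×1.136 = 16.51 m.
Hydraulic radius R = A/P = 38.87/16.51 = 2.355 m.
V = (1/n) R^(2/3) √S = (1/0.036) × 2.355^(2/3) × √0.01 = 4.917 m/s. Hydraulic depth D_h = A/T = 38.87/10.23 = 3.8 m.
Froude number Fr = V/√(g·D_h) = 4.917/√(9.81×3.8) = 0.805, which is less than 1, so the flow is subcritical.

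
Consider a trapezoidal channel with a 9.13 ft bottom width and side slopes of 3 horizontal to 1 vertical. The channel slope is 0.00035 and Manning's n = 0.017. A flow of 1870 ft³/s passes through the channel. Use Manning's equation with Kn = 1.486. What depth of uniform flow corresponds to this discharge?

Manning's equation rearranged: A R^(2/3) = nQ / (1.486·√S) = 0.017 × 1870 / (1.486 × √0.00035) = 1144.
At y = 12.1 ft: A R^(2/3) = 1898 — too large.
At y = 8.12 ft: A R^(2/3) = 740.8 — too small.
At y = 9.78 ft: A R^(2/3) = 1144 — close enough.

y_n = 9.78 ft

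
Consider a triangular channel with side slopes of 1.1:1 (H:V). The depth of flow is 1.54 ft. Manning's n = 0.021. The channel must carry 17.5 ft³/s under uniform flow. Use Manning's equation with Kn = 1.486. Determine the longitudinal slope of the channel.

For a triangular section with side slope z = 1.1: A = zy² = 1.1×1.54² = 2.609 ft²; P = 2y√(1+z²) = 2×1.54×1.487 = 4.579 ft.
Hydraulic radius R = A/P = 2.609/4.579 = 0.5698 ft.
From Manning's equation, S = [nQ / (1.486 A R^(2/3))]² = [0.021 × 17.5 / (1.486 × 2.609 × 0.5698^(2/3))]² = 0.019.

S = 0.019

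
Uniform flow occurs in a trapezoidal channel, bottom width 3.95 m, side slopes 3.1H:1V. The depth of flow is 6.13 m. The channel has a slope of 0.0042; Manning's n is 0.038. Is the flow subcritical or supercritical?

With bottom width b = 3.95 m and side slope z = 3.1: A = (b + zy)y = (3.95 + 3.1×6.13)×6.13 = 140.7 m²; P = b + 2y√(1+z²) = 3.95 + 2×6.13×3.257 = 43.88 m.
Hydraulic radius R = A/P = 140.7/43.88 = 3.206 m.
V = (1/n) R^(2/3) √S = (1/0.038) × 3.206^(2/3) × √0.0042 = 3.708 m/s. Hydraulic depth D_h = A/T = 140.7/41.96 = 3.354 m.
Froude number Fr = V/√(g·D_h) = 3.708/√(9.81×3.354) = 0.647, which is less than 1, so the flow is subcritical.

subcritical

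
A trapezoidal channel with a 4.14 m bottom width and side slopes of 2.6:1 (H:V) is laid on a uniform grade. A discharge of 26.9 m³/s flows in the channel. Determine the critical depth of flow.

At critical depth, Q² T / (g A³) = 1, i.e. A³/T = Q²/g = 26.9²/9.81 = 73.76.
At y = 1.5 m: A³/T = 146.9 — high.
At y = 0.947 m: A³/T = 26.96 — low.
At y = 1.25 m: A³/T = 74.08 — close enough.

y_c = 1.25 m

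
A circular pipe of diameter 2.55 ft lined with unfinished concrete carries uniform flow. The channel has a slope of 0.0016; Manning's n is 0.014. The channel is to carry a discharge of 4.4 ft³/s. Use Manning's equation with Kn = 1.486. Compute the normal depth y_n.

y_n = 0.912 ft

Manning's equation rearranged: A R^(2/3) = nQ / (1.486·√S) = 0.014 × 4.4 / (1.486 × √0.0016) = 1.036.
At y = 0.798 ft: A R^(2/3) = 0.8037 — too small.
At y = 1.1 ft: A R^(2/3) = 1.462 — too large.
At y = 0.912 ft: A R^(2/3) = 1.036 — close enough.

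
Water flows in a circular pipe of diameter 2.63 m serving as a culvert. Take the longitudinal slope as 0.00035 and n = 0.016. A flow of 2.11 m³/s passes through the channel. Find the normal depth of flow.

Manning's equation rearranged: A R^(2/3) = nQ / (1·√S) = 0.016 × 2.11 / (√0.00035) = 1.805.
Trying y = 1.43 m: A R^(2/3) = 2.361 — over.
Trying y = 0.93 m: A R^(2/3) = 1.101 — short.
Trying y = 1.22 m: A R^(2/3) = 1.805 — close enough.

y_n = 1.22 m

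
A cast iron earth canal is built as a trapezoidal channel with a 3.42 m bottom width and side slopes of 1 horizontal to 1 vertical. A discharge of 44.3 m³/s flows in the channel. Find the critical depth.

y_c = 2.09 m

At critical depth, Q² T / (g A³) = 1, i.e. A³/T = Q²/g = 44.3²/9.81 = 200.
Trying y = 1.66 m: A³/T = 88.97 — short.
Trying y = 2.48 m: A³/T = 373.8 — over.
Trying y = 2.09 m: A³/T = 200.9 — close enough.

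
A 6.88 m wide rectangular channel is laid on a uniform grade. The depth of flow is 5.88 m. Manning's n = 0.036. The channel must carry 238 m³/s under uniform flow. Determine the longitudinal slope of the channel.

S = 0.016

Flow area A = b·y = 6.88 × 5.88 = 40.45 m². Wetted perimeter P = b + 2y = 6.88 + 2×5.88 = 18.64 m.
Hydraulic radius R = A/P = 40.45/18.64 = 2.17 m.
From Manning's equation, S = [nQ / (1 A R^(2/3))]² = [0.036 × 238 / (1 × 40.45 × 2.17^(2/3))]² = 0.016.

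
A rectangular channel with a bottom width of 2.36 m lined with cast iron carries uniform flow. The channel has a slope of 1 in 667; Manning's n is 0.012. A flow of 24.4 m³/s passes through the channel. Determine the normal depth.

y_n = 3.49 m

Manning's equation rearranged: A R^(2/3) = nQ / (1·√S) = 0.012 × 24.4 / (√0.001499) = 7.562.
Trying y = 2.57 m: A R^(2/3) = 5.265 — too small.
Trying y = 3.88 m: A R^(2/3) = 8.566 — too large.
Trying y = 3.49 m: A R^(2/3) = 7.574 — ≈ 7.562.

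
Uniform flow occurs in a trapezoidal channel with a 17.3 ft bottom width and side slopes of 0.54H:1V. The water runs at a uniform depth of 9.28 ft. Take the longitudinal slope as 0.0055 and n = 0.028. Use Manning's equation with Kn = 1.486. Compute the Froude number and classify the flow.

With bottom width b = 17.3 ft and side slope z = 0.54: A = (b + zy)y = (17.3 + 0.54×9.28)×9.28 = 207 ft²; P = b + 2y√(1+z²) = 17.3 + 2×9.28×1.136 = 38.39 ft.
Hydraulic radius R = A/P = 207/38.39 = 5.393 ft.
V = (1.486/n) R^(2/3) √S = (1.486/0.028) × 5.393^(2/3) × √0.0055 = 12.1 ft/s. Hydraulic depth D_h = A/T = 207/27.32 = 7.578 ft.
Froude number Fr = V/√(g·D_h) = 12.1/√(32.2×7.578) = 0.775, which is less than 1, so the flow is subcritical.

subcritical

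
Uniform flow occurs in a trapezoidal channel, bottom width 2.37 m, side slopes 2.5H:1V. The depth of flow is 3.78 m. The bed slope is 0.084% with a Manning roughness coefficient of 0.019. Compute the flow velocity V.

V = 2.39 m/s

With bottom width b = 2.37 m and side slope z = 2.5: A = (b + zy)y = (2.37 + 2.5×3.78)×3.78 = 44.68 m²; P = b + 2y√(1+z²) = 2.37 + 2×3.78×2.693 = 22.73 m.
Hydraulic radius R = A/P = 44.68/22.73 = 1.966 m.
From Manning's equation, V = (1/n) R^(2/3) S^(1/2) = (1/0.019) × 1.966^(2/3) × 0.00084^(1/2) = 2.39 m/s.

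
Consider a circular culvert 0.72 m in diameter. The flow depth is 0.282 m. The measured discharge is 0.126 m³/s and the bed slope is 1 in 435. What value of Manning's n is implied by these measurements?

n = 0.016

For a circular section of diameter D = 0.72 m at depth y = 0.282 m, the central angle is θ = 2 arccos(1 − 2y/D) = 2.705 rad. Then A = (D²/8)(θ − sin θ) = 0.1479 m² and P = Dθ/2 = 0.9737 m.
Hydraulic radius R = A/P = 0.1479/0.9737 = 0.1518 m.
Rearranging Manning's equation: n = (1/Q) A R^(2/3) S^(1/2) = (1/0.126) × 0.1479 × 0.1518^(2/3) × √0.002299 = 0.016.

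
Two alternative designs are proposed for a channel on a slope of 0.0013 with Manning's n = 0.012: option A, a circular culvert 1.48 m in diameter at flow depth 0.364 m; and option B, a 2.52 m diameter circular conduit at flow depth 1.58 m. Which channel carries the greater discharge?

channel B

Channel A: For a circular section of diameter D = 1.48 m at depth y = 0.364 m, the central angle is θ = 2 arccos(1 − 2y/D) = 2.076 rad. Then A = (D²/8)(θ − sin θ) = 0.3287 m² and P = Dθ/2 = 1.536 m. Hydraulic radius R = A/P = 0.3287/1.536 = 0.214 m. Q_A = (1/0.012)·0.3287·0.214^(2/3)·√0.0013 = 0.3533 m³/s.
Channel B: For a circular section of diameter D = 2.52 m at depth y = 1.58 m, the central angle is θ = 2 arccos(1 − 2y/D) = 3.655 rad. Then A = (D²/8)(θ − sin θ) = 3.291 m² and P = Dθ/2 = 4.605 m. Hydraulic radius R = A/P = 3.291/4.605 = 0.7147 m. Q_B = (1/0.012)·3.291·0.7147^(2/3)·√0.0013 = 7.905 m³/s.
Q_A = 0.3533 m³/s vs Q_B = 7.905 m³/s, so channel B carries more.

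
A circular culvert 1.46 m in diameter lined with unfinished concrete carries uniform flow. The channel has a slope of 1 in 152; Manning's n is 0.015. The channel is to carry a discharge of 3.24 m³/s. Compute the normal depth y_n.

Manning's equation rearranged: A R^(2/3) = nQ / (1·√S) = 0.015 × 3.24 / (√0.006579) = 0.5992.
Try y = 1.07 m: A R^(2/3) = 0.7586 — over.
Try y = 0.719 m: A R^(2/3) = 0.4166 — short.
Try y = 0.901 m: A R^(2/3) = 0.5995 — close enough.

y_n = 0.901 m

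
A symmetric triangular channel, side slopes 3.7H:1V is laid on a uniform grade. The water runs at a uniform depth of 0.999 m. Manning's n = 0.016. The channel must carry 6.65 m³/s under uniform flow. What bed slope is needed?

S = 0.0022

For a triangular section with side slope z = 3.7: A = zy² = 3.7×0.999² = 3.693 m²; P = 2y√(1+z²) = 2×0.999×3.833 = 7.658 m.
Hydraulic radius R = A/P = 3.693/7.658 = 0.4822 m.
From Manning's equation, S = [nQ / (1 A R^(2/3))]² = [0.016 × 6.65 / (1 × 3.693 × 0.4822^(2/3))]² = 0.0022.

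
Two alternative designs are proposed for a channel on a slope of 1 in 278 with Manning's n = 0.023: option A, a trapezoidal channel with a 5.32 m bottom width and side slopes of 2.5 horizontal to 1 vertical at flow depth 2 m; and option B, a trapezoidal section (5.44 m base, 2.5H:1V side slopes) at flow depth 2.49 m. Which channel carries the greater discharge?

Channel A: With bottom width b = 5.32 m and side slope z = 2.5: A = (b + zy)y = (5.32 + 2.5×2)×2 = 20.64 m²; P = b + 2y√(1+z²) = 5.32 + 2×2×2.693 = 16.09 m. Hydraulic radius R = A/P = 20.64/16.09 = 1.283 m. Q_A = (1/0.023)·20.64·1.283^(2/3)·√0.003597 = 63.54 m³/s.
Channel B: With bottom width b = 5.44 m and side slope z = 2.5: A = (b + zy)y = (5.44 + 2.5×2.49)×2.49 = 29.05 m²; P = b + 2y√(1+z²) = 5.44 + 2×2.49×2.693 = 18.85 m. Hydraulic radius R = A/P = 29.05/18.85 = 1.541 m. Q_B = (1/0.023)·29.05·1.541^(2/3)·√0.003597 = 101 m³/s.
Q_A = 63.54 m³/s vs Q_B = 101 m³/s, so channel B carries more.

channel B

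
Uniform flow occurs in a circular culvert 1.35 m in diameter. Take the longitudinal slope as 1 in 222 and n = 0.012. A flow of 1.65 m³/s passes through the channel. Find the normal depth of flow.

Manning's equation rearranged: A R^(2/3) = nQ / (1·√S) = 0.012 × 1.65 / (√0.004505) = 0.295.
Try y = 0.43 m: A R^(2/3) = 0.1525 — low.
Try y = 0.688 m: A R^(2/3) = 0.3583 — high.
Try y = 0.615 m: A R^(2/3) = 0.2953 — ≈ 0.295.

y_n = 0.615 m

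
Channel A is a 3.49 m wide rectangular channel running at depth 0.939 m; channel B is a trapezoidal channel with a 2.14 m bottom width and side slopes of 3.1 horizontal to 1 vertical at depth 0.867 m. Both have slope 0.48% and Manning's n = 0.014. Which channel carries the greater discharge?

channel B

Channel A: Flow area A = b·y = 3.49 × 0.939 = 3.277 m². Wetted perimeter P = b + 2y = 3.49 + 2×0.939 = 5.368 m. Hydraulic radius R = A/P = 3.277/5.368 = 0.6105 m. Q_A = (1/0.014)·3.277·0.6105^(2/3)·√0.0048 = 11.67 m³/s.
Channel B: With bottom width b = 2.14 m and side slope z = 3.1: A = (b + zy)y = (2.14 + 3.1×0.867)×0.867 = 4.186 m²; P = b + 2y√(1+z²) = 2.14 + 2×0.867×3.257 = 7.788 m. Hydraulic radius R = A/P = 4.186/7.788 = 0.5374 m. Q_B = (1/0.014)·4.186·0.5374^(2/3)·√0.0048 = 13.69 m³/s.
Q_A = 11.67 m³/s vs Q_B = 13.69 m³/s, so channel B carries more.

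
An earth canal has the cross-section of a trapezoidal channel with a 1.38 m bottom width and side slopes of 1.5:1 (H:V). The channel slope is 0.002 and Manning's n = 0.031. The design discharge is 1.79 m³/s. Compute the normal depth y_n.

Manning's equation rearranged: A R^(2/3) = nQ / (1·√S) = 0.031 × 1.79 / (√0.002) = 1.241.
At y = 0.858 m: A R^(2/3) = 1.464 — too large.
At y = 0.699 m: A R^(2/3) = 0.9749 — too small.
At y = 0.79 m: A R^(2/3) = 1.241 — matches.

y_n = 0.79 m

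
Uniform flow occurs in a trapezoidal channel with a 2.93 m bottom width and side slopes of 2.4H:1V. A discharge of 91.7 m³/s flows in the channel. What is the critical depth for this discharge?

y_c = 2.58 m

At critical depth, Q² T / (g A³) = 1, i.e. A³/T = Q²/g = 91.7²/9.81 = 857.2.
At y = 3.06 m: A³/T = 1764 — over.
At y = 2.58 m: A³/T = 851.2 — ≈ 857.2.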